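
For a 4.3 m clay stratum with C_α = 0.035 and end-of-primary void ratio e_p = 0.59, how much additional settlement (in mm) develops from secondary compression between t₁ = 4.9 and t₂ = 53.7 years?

S_s ≈ 98.4 mm

Secondary compression: S_s = C_α·H/(1+e_p)·log₁₀(t₂/t₁)
S_s = 0.035×4.3/(1+0.59)×log₁₀(53.7/4.9)
    = 0.09465 × 1.04 = 0.09842 m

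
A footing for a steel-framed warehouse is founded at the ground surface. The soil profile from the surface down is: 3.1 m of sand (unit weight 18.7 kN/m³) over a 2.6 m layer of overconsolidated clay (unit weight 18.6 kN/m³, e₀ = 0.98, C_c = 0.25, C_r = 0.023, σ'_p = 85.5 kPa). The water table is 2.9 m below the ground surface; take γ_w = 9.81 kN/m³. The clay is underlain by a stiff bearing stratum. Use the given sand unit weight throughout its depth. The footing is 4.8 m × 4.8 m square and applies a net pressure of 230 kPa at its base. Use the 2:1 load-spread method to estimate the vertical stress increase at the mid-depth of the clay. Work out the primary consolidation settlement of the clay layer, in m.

S_c ≈ 0.0629 m

Mid-depth of clay below the ground surface: z = 3.1 + 2.6/2 = 4.4 m.
Total vertical stress at mid-clay: σ_v = 18.7×3.1 + 18.6×1.3 = 82.15 kPa.
Pore pressure: u = 9.81×(4.4 − 2.9) = 14.715 kPa.
Initial effective stress: σ'_0 = σ_v − u = 82.15 − 14.715 = 67.435 kPa.
Stress increase at mid-clay by the 2:1 spreading method:
Δσ = qBL/((B+z)(L+z)) = 230×4.8×4.8/((4.8+4.4)(4.8+4.4)) = 62.609 kPa
Final effective stress: σ'_f = 67.435 + 62.609 = 130.04 kPa.
σ'_f = 130.04 > σ'_p = 85.5 kPa, so the stress path crosses the preconsolidation pressure — recompression up to σ'_p, then virgin compression beyond:
S_c = H/(1+e₀)·[C_r·log₁₀(σ'_p/σ'_0) + C_c·log₁₀(σ'_f/σ'_p)]
    = 2.6/1.98 × [0.023×log₁₀(85.5/67.435) + 0.25×log₁₀(130.04/85.5)]
    = 1.3131 × [0.0023709 + 0.045528] = 0.0629 m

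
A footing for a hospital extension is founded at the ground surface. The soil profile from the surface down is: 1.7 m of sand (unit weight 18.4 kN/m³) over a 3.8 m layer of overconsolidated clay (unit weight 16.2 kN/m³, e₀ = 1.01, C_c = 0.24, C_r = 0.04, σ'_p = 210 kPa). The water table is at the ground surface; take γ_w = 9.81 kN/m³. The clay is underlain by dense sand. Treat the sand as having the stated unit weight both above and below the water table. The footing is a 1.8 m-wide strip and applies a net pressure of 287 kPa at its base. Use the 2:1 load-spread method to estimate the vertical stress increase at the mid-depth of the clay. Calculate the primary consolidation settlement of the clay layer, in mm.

Mid-depth of clay below the ground surface: z = 1.7 + 3.8/2 = 3.6 m.
Total vertical stress at mid-clay: σ_v = 18.4×1.7 + 16.2×1.9 = 62.06 kPa.
Pore pressure: u = 9.81×(3.6 − 0) = 35.316 kPa.
Initial effective stress: σ'_0 = σ_v − u = 62.06 − 35.316 = 26.744 kPa.
Stress increase at mid-clay by the 2:1 spreading method:
Δσ = qB/(B+z) = 287×1.8/(1.8+3.6) = 95.667 kPa
Final effective stress: σ'_f = 26.744 + 95.667 = 122.41 kPa.
σ'_f = 122.41 ≤ σ'_p = 210 kPa, so the clay remains overconsolidated and only the recompression index applies:
S_c = C_r·H/(1+e₀)·log₁₀(σ'_f/σ'_0) = 0.04×3.8/2.01×log₁₀(122.41/26.744)
    = 0.07562 × 0.66059 = 0.04995 m

S_c ≈ 50 mm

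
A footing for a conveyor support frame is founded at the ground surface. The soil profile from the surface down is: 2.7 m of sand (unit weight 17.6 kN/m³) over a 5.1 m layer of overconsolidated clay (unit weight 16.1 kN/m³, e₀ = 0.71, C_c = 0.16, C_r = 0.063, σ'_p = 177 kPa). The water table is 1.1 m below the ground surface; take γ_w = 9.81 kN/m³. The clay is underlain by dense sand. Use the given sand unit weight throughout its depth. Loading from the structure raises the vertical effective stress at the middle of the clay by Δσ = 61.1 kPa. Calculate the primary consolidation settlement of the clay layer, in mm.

S_c ≈ 67.1 mm

Mid-depth of clay below the ground surface: z = 2.7 + 5.1/2 = 5.25 m.
Total vertical stress at mid-clay: σ_v = 17.6×2.7 + 16.1×2.55 = 88.575 kPa.
Pore pressure: u = 9.81×(5.25 − 1.1) = 40.712 kPa.
Initial effective stress: σ'_0 = σ_v − u = 88.575 − 40.712 = 47.863 kPa.
Final effective stress: σ'_f = 47.863 + 61.1 = 108.96 kPa.
σ'_f = 108.96 ≤ σ'_p = 177 kPa, so the clay remains overconsolidated and only the recompression index applies:
S_c = C_r·H/(1+e₀)·log₁₀(σ'_f/σ'_0) = 0.063×5.1/1.71×log₁₀(108.96/47.863)
    = 0.1879 × 0.35727 = 0.06713 m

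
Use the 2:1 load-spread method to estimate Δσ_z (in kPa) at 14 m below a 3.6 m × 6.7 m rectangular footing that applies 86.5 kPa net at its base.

Δσ_z ≈ 5.73 kPa

By the 2:1 method the load spreads at 1 horizontal : 2 vertical, so at depth z the loaded area has grown by z in each plan dimension:
Δσ = qBL/((B+z)(L+z)) = 86.5×3.6×6.7/((3.6+14)(6.7+14)) = 5.7268 kPa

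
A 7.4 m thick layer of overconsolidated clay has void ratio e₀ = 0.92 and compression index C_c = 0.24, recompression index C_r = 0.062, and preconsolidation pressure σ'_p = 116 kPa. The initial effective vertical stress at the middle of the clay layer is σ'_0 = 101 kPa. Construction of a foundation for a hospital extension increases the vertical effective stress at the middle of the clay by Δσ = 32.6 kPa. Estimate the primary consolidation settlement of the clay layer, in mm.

Final effective stress: σ'_f = 101 + 32.6 = 133.6 kPa.
σ'_f = 133.6 > σ'_p = 116 kPa, so the stress path crosses the preconsolidation pressure — recompression up to σ'_p, then virgin compression beyond:
S_c = H/(1+e₀)·[C_r·log₁₀(σ'_p/σ'_0) + C_c·log₁₀(σ'_f/σ'_p)]
    = 7.4/1.92 × [0.062×log₁₀(116/101) + 0.24×log₁₀(133.6/116)]
    = 3.8542 × [0.0037285 + 0.014724] = 0.07112 m

S_c ≈ 71.1 mm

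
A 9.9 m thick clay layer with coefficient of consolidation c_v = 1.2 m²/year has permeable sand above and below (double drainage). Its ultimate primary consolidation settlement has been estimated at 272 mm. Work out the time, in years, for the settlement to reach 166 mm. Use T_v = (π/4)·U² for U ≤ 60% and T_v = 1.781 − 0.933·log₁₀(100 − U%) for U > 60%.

t ≈ 6.06 years

Drainage path length: H_d = H/2 = 4.95 m (double drainage).
U = S(t)/S_ult = 166/272 = 0.6103.
U > 60%: T_v = 1.781 − 0.933·log₁₀(100 − 61.029) = 0.29684.
t = T_v·H_d²/c_v = 0.29684×4.95²/1.2 = 6.061 years.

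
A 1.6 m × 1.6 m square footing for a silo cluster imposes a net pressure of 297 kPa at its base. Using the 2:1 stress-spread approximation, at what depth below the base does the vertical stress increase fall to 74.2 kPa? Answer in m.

z ≈ 1.6 m

2:1 spreading — at depth z the loaded area has grown by z in each plan dimension:
qB²/(B+z)² = Δσ_z ⇒ z = B(√(q/Δσ_z) − 1) = 1.6×(√(297/74.2) − 1) = 1.601 m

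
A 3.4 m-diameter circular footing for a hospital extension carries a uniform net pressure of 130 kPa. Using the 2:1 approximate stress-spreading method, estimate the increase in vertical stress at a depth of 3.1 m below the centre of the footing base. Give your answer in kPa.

Δσ_z ≈ 35.6 kPa

By the 2:1 method the load spreads at 1 horizontal : 2 vertical, so at depth z the loaded area has grown by z in each plan dimension:
Δσ ≈ qD²/(D+z)² = 130×3.4²/(3.4+3.1)² = 35.569 kPa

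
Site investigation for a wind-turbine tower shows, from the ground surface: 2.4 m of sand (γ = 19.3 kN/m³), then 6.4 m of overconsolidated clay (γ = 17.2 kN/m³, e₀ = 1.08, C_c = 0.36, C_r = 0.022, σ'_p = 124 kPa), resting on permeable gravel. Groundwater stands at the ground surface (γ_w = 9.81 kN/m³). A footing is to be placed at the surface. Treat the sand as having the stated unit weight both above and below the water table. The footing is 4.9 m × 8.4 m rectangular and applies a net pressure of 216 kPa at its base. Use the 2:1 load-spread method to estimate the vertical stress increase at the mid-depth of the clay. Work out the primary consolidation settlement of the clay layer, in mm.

S_c ≈ 24.5 mm

Mid-depth of clay below the ground surface: z = 2.4 + 6.4/2 = 5.6 m.
Total vertical stress at mid-clay: σ_v = 19.3×2.4 + 17.2×3.2 = 101.36 kPa.
Pore pressure: u = 9.81×(5.6 − 0) = 54.936 kPa.
Initial effective stress: σ'_0 = σ_v − u = 101.36 − 54.936 = 46.424 kPa.
Stress increase at mid-clay by the 2:1 spreading method:
Δσ = qBL/((B+z)(L+z)) = 216×4.9×8.4/((4.9+5.6)(8.4+5.6)) = 60.48 kPa
Final effective stress: σ'_f = 46.424 + 60.48 = 106.9 kPa.
σ'_f = 106.9 ≤ σ'_p = 124 kPa, so the clay remains overconsolidated and only the recompression index applies:
S_c = C_r·H/(1+e₀)·log₁₀(σ'_f/σ'_0) = 0.022×6.4/2.08×log₁₀(106.9/46.424)
    = 0.067692 × 0.36224 = 0.02452 m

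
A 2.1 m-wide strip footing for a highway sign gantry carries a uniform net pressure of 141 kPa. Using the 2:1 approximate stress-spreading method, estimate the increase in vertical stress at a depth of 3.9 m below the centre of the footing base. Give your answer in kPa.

Δσ_z ≈ 49.4 kPa

By the 2:1 method the load spreads at 1 horizontal : 2 vertical, so at depth z the loaded area has grown by z in each plan dimension:
Δσ = qB/(B+z) = 141×2.1/(2.1+3.9) = 49.35 kPa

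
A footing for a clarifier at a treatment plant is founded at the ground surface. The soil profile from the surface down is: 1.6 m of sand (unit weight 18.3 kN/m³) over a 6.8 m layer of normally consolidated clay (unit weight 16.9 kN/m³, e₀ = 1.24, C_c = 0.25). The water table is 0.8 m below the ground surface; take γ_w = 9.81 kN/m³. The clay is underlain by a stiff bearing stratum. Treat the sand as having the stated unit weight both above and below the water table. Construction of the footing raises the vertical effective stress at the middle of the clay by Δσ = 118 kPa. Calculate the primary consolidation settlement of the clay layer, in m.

Mid-depth of clay below the ground surface: z = 1.6 + 6.8/2 = 5 m.
Total vertical stress at mid-clay: σ_v = 18.3×1.6 + 16.9×3.4 = 86.74 kPa.
Pore pressure: u = 9.81×(5 − 0.8) = 41.202 kPa.
Initial effective stress: σ'_0 = σ_v − u = 86.74 − 41.202 = 45.538 kPa.
Final effective stress: σ'_f = σ'_0 + Δσ = 45.538 + 118 = 163.54 kPa.
Normally consolidated clay, so the full stress increment lies on the virgin compression line:
S_c = C_c·H/(1+e₀)·log₁₀(σ'_f/σ'_0) = 0.25×6.8/(1+1.24)×log₁₀(163.54/45.538)
    = 0.75893 × 0.55525 = 0.4214 m

S_c ≈ 0.421 m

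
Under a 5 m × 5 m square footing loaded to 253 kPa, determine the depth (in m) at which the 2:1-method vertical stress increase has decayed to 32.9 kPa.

z ≈ 8.87 m

2:1 spreading — at depth z the loaded area has grown by z in each plan dimension:
qB²/(B+z)² = Δσ_z ⇒ z = B(√(q/Δσ_z) − 1) = 5×(√(253/32.9) − 1) = 8.865 m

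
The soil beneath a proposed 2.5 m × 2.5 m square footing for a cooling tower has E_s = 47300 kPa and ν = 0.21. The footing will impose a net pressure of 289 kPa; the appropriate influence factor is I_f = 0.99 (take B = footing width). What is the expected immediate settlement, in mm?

Immediate (elastic) settlement: S_e = q·B·(1−ν²)/E_s · I_f.
S_e = 289 × 2.5 × (1 − 0.21²) / 47300 × 0.99
    = 289 × 2.5 × 0.9559 / 47300 × 0.99
    = 0.01446 m = 14.46 mm

S_e ≈ 14.5 mm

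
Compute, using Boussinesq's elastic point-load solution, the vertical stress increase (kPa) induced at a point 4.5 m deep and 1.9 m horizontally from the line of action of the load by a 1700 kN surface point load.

Boussinesq vertical stress below a point load on an elastic half-space:
Δσ_z = 3P/(2πz²) · [1 + (r/z)²]^(−5/2)
r/z = 1.9/4.5 = 0.42222; [1+(r/z)²]^(−5/2) = 0.66357.
Δσ_z = 3×1700/(2π×4.5²) × 0.66357 = 40.083 × 0.66357 = 26.6 kPa

Δσ_z ≈ 26.6 kPa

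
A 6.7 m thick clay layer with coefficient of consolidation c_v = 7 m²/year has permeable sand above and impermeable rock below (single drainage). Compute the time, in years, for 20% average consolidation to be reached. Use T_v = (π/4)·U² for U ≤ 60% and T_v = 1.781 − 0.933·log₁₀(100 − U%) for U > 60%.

Drainage path length: H_d = H = 6.7 m (single drainage).
U ≤ 60%: T_v = (π/4)·U² = (π/4)×0.2² = 0.031416.
t = T_v·H_d²/c_v = 0.031416×6.7²/7 = 0.2015 years.

t ≈ 0.201 years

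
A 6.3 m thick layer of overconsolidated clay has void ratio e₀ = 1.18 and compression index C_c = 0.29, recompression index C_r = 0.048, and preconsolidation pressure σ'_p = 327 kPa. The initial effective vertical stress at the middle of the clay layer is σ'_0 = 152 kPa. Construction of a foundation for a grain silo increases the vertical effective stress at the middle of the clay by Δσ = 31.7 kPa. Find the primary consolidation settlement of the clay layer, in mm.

S_c ≈ 11.4 mm

Final effective stress: σ'_f = 152 + 31.7 = 183.7 kPa.
σ'_f = 183.7 ≤ σ'_p = 327 kPa, so the clay remains overconsolidated and only the recompression index applies:
S_c = C_r·H/(1+e₀)·log₁₀(σ'_f/σ'_0) = 0.048×6.3/2.18×log₁₀(183.7/152)
    = 0.13872 × 0.082266 = 0.01141 m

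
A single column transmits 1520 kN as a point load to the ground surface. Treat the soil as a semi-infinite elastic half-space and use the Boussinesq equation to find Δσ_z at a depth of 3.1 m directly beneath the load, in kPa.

Boussinesq vertical stress below a point load on an elastic half-space:
Δσ_z = 3P/(2πz²) · [1 + (r/z)²]^(−5/2)
r/z = 0/3.1 = 0; [1+(r/z)²]^(−5/2) = 1.
Δσ_z = 3×1520/(2π×3.1²) × 1 = 75.52 × 1 = 75.52 kPa

Δσ_z ≈ 75.5 kPa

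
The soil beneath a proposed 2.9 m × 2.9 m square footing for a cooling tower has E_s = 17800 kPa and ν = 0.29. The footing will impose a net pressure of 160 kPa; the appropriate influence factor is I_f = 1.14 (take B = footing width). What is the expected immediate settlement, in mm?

Immediate (elastic) settlement: S_e = q·B·(1−ν²)/E_s · I_f.
S_e = 160 × 2.9 × (1 − 0.29²) / 17800 × 1.14
    = 160 × 2.9 × 0.9159 / 17800 × 1.14
    = 0.02722 m = 27.22 mm

S_e ≈ 27.2 mm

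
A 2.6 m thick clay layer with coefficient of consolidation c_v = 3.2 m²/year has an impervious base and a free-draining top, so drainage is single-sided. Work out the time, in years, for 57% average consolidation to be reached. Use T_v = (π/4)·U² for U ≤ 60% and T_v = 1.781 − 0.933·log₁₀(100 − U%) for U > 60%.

t ≈ 0.539 years

Drainage path length: H_d = H = 2.6 m (single drainage).
U ≤ 60%: T_v = (π/4)·U² = (π/4)×0.57² = 0.25518.
t = T_v·H_d²/c_v = 0.25518×2.6²/3.2 = 0.5391 years.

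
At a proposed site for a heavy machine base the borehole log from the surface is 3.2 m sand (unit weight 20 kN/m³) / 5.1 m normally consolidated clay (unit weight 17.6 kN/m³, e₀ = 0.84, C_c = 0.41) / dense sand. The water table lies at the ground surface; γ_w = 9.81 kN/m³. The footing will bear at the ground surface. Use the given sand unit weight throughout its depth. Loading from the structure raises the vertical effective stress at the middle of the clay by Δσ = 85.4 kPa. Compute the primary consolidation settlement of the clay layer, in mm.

Mid-depth of clay below the ground surface: z = 3.2 + 5.1/2 = 5.75 m.
Total vertical stress at mid-clay: σ_v = 20×3.2 + 17.6×2.55 = 108.88 kPa.
Pore pressure: u = 9.81×(5.75 − 0) = 56.408 kPa.
Initial effective stress: σ'_0 = σ_v − u = 108.88 − 56.408 = 52.472 kPa.
Final effective stress: σ'_f = σ'_0 + Δσ = 52.472 + 85.4 = 137.87 kPa.
Normally consolidated clay, so the full stress increment lies on the virgin compression line:
S_c = C_c·H/(1+e₀)·log₁₀(σ'_f/σ'_0) = 0.41×5.1/(1+0.84)×log₁₀(137.87/52.472)
    = 1.1364 × 0.41954 = 0.4768 m

S_c ≈ 477 mm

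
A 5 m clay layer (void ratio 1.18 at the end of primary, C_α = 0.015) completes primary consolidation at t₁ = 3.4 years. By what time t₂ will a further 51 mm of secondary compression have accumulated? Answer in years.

t₂ ≈ 103 years

S_s = C_α·H/(1+e_p)·log₁₀(t₂/t₁) ⇒ log₁₀(t₂/t₁) = S_s·(1+e_p)/(C_α·H).
log₁₀(t₂/t₁) = 0.051 × (1+1.18) / (0.015×5) = 1.482
t₂ = t₁ × 10^1.482 = 3.4 × 30.37 = 103.2 years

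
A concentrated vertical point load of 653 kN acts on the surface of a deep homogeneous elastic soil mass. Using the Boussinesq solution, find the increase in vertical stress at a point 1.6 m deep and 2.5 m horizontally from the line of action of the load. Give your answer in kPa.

Δσ_z ≈ 5.54 kPa

Boussinesq vertical stress below a point load on an elastic half-space:
Δσ_z = 3P/(2πz²) · [1 + (r/z)²]^(−5/2)
r/z = 2.5/1.6 = 1.5625; [1+(r/z)²]^(−5/2) = 0.045516.
Δσ_z = 3×653/(2π×1.6²) × 0.045516 = 121.79 × 0.045516 = 5.543 kPa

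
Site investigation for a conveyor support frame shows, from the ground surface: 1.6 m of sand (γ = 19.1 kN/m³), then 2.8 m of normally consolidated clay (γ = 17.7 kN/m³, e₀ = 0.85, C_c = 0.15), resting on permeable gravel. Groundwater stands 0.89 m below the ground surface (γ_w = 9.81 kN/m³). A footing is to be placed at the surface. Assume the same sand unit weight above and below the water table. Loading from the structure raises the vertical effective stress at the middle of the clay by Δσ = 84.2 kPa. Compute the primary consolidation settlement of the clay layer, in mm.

S_c ≈ 122 mm

Mid-depth of clay below the ground surface: z = 1.6 + 2.8/2 = 3 m.
Total vertical stress at mid-clay: σ_v = 19.1×1.6 + 17.7×1.4 = 55.34 kPa.
Pore pressure: u = 9.81×(3 − 0.89) = 20.699 kPa.
Initial effective stress: σ'_0 = σ_v − u = 55.34 − 20.699 = 34.641 kPa.
Final effective stress: σ'_f = σ'_0 + Δσ = 34.641 + 84.2 = 118.84 kPa.
Normally consolidated clay, so the full stress increment lies on the virgin compression line:
S_c = C_c·H/(1+e₀)·log₁₀(σ'_f/σ'_0) = 0.15×2.8/(1+0.85)×log₁₀(118.84/34.641)
    = 0.22703 × 0.53537 = 0.1215 m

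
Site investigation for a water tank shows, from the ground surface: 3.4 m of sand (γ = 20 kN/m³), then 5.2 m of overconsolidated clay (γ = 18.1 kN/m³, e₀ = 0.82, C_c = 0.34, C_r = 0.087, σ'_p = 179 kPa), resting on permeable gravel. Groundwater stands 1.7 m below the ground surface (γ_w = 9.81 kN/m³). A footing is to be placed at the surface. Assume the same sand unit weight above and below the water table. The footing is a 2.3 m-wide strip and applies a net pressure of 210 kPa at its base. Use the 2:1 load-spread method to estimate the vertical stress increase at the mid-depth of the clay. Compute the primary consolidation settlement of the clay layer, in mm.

Mid-depth of clay below the ground surface: z = 3.4 + 5.2/2 = 6 m.
Total vertical stress at mid-clay: σ_v = 20×3.4 + 18.1×2.6 = 115.06 kPa.
Pore pressure: u = 9.81×(6 − 1.7) = 42.183 kPa.
Initial effective stress: σ'_0 = σ_v − u = 115.06 − 42.183 = 72.877 kPa.
Stress increase at mid-clay by the 2:1 spreading method:
Δσ = qB/(B+z) = 210×2.3/(2.3+6) = 58.193 kPa
Final effective stress: σ'_f = 72.877 + 58.193 = 131.07 kPa.
σ'_f = 131.07 ≤ σ'_p = 179 kPa, so the clay remains overconsolidated and only the recompression index applies:
S_c = C_r·H/(1+e₀)·log₁₀(σ'_f/σ'_0) = 0.087×5.2/1.82×log₁₀(131.07/72.877)
    = 0.24857 × 0.25491 = 0.06336 m

S_c ≈ 63.4 mm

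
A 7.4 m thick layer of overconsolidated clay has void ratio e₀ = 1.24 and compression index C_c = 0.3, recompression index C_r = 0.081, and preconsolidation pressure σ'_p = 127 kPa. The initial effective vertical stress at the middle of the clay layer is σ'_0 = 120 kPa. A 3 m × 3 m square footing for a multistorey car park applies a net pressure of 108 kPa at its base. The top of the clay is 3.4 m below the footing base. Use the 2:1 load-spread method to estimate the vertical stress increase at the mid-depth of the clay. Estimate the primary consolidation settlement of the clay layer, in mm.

Mid-depth of clay below the footing base: z = 3.4 + 7.4/2 = 7.1 m.
Stress increase at mid-clay by the 2:1 spreading method:
Δσ = qBL/((B+z)(L+z)) = 108×3×3/((3+7.1)(3+7.1)) = 9.5285 kPa
Final effective stress: σ'_f = 120 + 9.5285 = 129.53 kPa.
σ'_f = 129.53 > σ'_p = 127 kPa, so the stress path crosses the preconsolidation pressure — recompression up to σ'_p, then virgin compression beyond:
S_c = H/(1+e₀)·[C_r·log₁₀(σ'_p/σ'_0) + C_c·log₁₀(σ'_f/σ'_p)]
    = 7.4/2.24 × [0.081×log₁₀(127/120) + 0.3×log₁₀(129.53/127)]
    = 3.3036 × [0.0019944 + 0.00257] = 0.01508 m

S_c ≈ 15.1 mm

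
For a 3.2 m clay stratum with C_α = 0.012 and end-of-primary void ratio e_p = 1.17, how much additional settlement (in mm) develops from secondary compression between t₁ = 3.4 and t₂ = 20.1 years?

S_s ≈ 13.7 mm

Secondary compression: S_s = C_α·H/(1+e_p)·log₁₀(t₂/t₁)
S_s = 0.012×3.2/(1+1.17)×log₁₀(20.1/3.4)
    = 0.0177 × 0.7717 = 0.01366 m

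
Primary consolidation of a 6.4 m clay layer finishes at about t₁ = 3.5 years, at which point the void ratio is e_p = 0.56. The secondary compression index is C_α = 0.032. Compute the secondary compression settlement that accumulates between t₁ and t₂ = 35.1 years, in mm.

Secondary compression: S_s = C_α·H/(1+e_p)·log₁₀(t₂/t₁)
S_s = 0.032×6.4/(1+0.56)×log₁₀(35.1/3.5)
    = 0.1313 × 1.001 = 0.1314 m

S_s ≈ 131 mm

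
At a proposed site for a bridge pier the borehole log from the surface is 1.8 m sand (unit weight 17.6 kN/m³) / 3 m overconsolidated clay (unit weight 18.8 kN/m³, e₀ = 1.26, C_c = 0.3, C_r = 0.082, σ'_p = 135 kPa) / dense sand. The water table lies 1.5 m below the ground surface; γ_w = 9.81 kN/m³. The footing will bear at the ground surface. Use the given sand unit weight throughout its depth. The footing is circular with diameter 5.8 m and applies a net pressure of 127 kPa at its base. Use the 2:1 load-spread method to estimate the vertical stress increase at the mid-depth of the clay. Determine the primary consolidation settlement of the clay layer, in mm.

Mid-depth of clay below the ground surface: z = 1.8 + 3/2 = 3.3 m.
Total vertical stress at mid-clay: σ_v = 17.6×1.8 + 18.8×1.5 = 59.88 kPa.
Pore pressure: u = 9.81×(3.3 − 1.5) = 17.658 kPa.
Initial effective stress: σ'_0 = σ_v − u = 59.88 − 17.658 = 42.222 kPa.
Stress increase at mid-clay by the 2:1 spreading method:
Δσ ≈ qD²/(D+z)² = 127×5.8²/(5.8+3.3)² = 51.591 kPa
Final effective stress: σ'_f = 42.222 + 51.591 = 93.813 kPa.
σ'_f = 93.813 ≤ σ'_p = 135 kPa, so the clay remains overconsolidated and only the recompression index applies:
S_c = C_r·H/(1+e₀)·log₁₀(σ'_f/σ'_0) = 0.082×3/2.26×log₁₀(93.813/42.222)
    = 0.10885 × 0.34672 = 0.03774 m

S_c ≈ 37.7 mm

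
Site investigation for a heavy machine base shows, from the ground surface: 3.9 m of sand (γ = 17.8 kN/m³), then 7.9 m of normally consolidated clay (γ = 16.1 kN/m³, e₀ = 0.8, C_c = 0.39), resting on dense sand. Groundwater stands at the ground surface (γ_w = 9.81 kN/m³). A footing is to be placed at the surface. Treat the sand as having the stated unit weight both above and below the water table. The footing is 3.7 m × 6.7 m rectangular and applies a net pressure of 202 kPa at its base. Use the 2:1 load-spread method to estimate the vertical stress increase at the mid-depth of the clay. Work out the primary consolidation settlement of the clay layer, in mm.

Mid-depth of clay below the ground surface: z = 3.9 + 7.9/2 = 7.85 m.
Total vertical stress at mid-clay: σ_v = 17.8×3.9 + 16.1×3.95 = 133.02 kPa.
Pore pressure: u = 9.81×(7.85 − 0) = 77.008 kPa.
Initial effective stress: σ'_0 = σ_v − u = 133.02 − 77.008 = 56.012 kPa.
Stress increase at mid-clay by the 2:1 spreading method:
Δσ = qBL/((B+z)(L+z)) = 202×3.7×6.7/((3.7+7.85)(6.7+7.85)) = 29.798 kPa
Final effective stress: σ'_f = σ'_0 + Δσ = 56.012 + 29.798 = 85.81 kPa.
Normally consolidated clay, so the full stress increment lies on the virgin compression line:
S_c = C_c·H/(1+e₀)·log₁₀(σ'_f/σ'_0) = 0.39×7.9/(1+0.8)×log₁₀(85.81/56.012)
    = 1.7117 × 0.18526 = 0.3171 m

S_c ≈ 317 mm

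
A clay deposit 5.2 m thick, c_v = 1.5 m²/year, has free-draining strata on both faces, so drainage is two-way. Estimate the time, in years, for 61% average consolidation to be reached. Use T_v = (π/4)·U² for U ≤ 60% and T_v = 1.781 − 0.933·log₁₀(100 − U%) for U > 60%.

t ≈ 1.34 years

Drainage path length: H_d = H/2 = 2.6 m (double drainage).
U > 60%: T_v = 1.781 − 0.933·log₁₀(100 − 61) = 0.29654.
t = T_v·H_d²/c_v = 0.29654×2.6²/1.5 = 1.336 years.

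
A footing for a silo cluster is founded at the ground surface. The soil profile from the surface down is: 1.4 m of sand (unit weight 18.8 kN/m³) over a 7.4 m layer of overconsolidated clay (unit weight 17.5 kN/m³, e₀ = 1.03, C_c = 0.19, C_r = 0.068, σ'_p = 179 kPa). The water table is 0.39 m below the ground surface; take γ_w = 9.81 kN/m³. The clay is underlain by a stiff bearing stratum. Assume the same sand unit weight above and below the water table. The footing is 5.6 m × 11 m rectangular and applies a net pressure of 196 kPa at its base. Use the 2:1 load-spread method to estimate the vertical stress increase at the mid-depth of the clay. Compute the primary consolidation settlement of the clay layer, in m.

Mid-depth of clay below the ground surface: z = 1.4 + 7.4/2 = 5.1 m.
Total vertical stress at mid-clay: σ_v = 18.8×1.4 + 17.5×3.7 = 91.07 kPa.
Pore pressure: u = 9.81×(5.1 − 0.39) = 46.205 kPa.
Initial effective stress: σ'_0 = σ_v − u = 91.07 − 46.205 = 44.865 kPa.
Stress increase at mid-clay by the 2:1 spreading method:
Δσ = qBL/((B+z)(L+z)) = 196×5.6×11/((5.6+5.1)(11+5.1)) = 70.085 kPa
Final effective stress: σ'_f = 44.865 + 70.085 = 114.95 kPa.
σ'_f = 114.95 ≤ σ'_p = 179 kPa, so the clay remains overconsolidated and only the recompression index applies:
S_c = C_r·H/(1+e₀)·log₁₀(σ'_f/σ'_0) = 0.068×7.4/2.03×log₁₀(114.95/44.865)
    = 0.24788 × 0.4086 = 0.1013 m

S_c ≈ 0.101 m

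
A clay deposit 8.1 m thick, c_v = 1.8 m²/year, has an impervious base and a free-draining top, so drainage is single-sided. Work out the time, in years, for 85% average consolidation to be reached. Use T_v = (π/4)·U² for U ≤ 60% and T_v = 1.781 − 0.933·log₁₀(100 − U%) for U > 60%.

t ≈ 24.9 years

Drainage path length: H_d = H = 8.1 m (single drainage).
U > 60%: T_v = 1.781 − 0.933·log₁₀(100 − 85) = 0.68371.
t = T_v·H_d²/c_v = 0.68371×8.1²/1.8 = 24.92 years.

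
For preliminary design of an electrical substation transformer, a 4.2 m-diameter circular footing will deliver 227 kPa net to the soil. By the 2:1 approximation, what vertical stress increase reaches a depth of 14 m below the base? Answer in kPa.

By the 2:1 method the load spreads at 1 horizontal : 2 vertical, so at depth z the loaded area has grown by z in each plan dimension:
Δσ ≈ qD²/(D+z)² = 227×4.2²/(4.2+14)² = 12.089 kPa

Δσ_z ≈ 12.1 kPa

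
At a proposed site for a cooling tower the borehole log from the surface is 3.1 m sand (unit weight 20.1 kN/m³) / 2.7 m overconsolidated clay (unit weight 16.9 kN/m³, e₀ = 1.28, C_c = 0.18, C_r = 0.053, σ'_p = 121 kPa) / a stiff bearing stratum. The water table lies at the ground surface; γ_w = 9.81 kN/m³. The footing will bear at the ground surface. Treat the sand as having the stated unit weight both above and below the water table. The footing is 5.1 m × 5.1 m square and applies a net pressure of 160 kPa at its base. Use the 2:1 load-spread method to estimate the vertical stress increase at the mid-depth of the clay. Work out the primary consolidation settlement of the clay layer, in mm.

S_c ≈ 20.2 mm

Mid-depth of clay below the ground surface: z = 3.1 + 2.7/2 = 4.45 m.
Total vertical stress at mid-clay: σ_v = 20.1×3.1 + 16.9×1.35 = 85.125 kPa.
Pore pressure: u = 9.81×(4.45 − 0) = 43.655 kPa.
Initial effective stress: σ'_0 = σ_v − u = 85.125 − 43.655 = 41.47 kPa.
Stress increase at mid-clay by the 2:1 spreading method:
Δσ = qBL/((B+z)(L+z)) = 160×5.1×5.1/((5.1+4.45)(5.1+4.45)) = 45.63 kPa
Final effective stress: σ'_f = 41.47 + 45.63 = 87.1 kPa.
σ'_f = 87.1 ≤ σ'_p = 121 kPa, so the clay remains overconsolidated and only the recompression index applies:
S_c = C_r·H/(1+e₀)·log₁₀(σ'_f/σ'_0) = 0.053×2.7/2.28×log₁₀(87.1/41.47)
    = 0.062763 × 0.32228 = 0.02023 m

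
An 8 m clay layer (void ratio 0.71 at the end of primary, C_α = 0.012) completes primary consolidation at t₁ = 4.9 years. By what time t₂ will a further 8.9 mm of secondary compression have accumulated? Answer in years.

S_s = C_α·H/(1+e_p)·log₁₀(t₂/t₁) ⇒ log₁₀(t₂/t₁) = S_s·(1+e_p)/(C_α·H).
log₁₀(t₂/t₁) = 0.0089 × (1+0.71) / (0.012×8) = 0.1585
t₂ = t₁ × 10^0.1585 = 4.9 × 1.441 = 7.059 years

t₂ ≈ 7.06 years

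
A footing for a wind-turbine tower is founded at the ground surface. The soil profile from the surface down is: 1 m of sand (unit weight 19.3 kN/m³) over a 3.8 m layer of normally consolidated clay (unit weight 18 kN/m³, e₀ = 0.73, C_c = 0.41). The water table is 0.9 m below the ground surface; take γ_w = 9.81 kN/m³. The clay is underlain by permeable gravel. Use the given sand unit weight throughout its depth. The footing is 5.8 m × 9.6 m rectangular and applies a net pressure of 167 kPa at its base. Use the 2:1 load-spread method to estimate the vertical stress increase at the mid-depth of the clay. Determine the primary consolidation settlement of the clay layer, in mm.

S_c ≈ 493 mm

Mid-depth of clay below the ground surface: z = 1 + 3.8/2 = 2.9 m.
Total vertical stress at mid-clay: σ_v = 19.3×1 + 18×1.9 = 53.5 kPa.
Pore pressure: u = 9.81×(2.9 − 0.9) = 19.62 kPa.
Initial effective stress: σ'_0 = σ_v − u = 53.5 − 19.62 = 33.88 kPa.
Stress increase at mid-clay by the 2:1 spreading method:
Δσ = qBL/((B+z)(L+z)) = 167×5.8×9.6/((5.8+2.9)(9.6+2.9)) = 85.504 kPa
Final effective stress: σ'_f = σ'_0 + Δσ = 33.88 + 85.504 = 119.38 kPa.
Normally consolidated clay, so the full stress increment lies on the virgin compression line:
S_c = C_c·H/(1+e₀)·log₁₀(σ'_f/σ'_0) = 0.41×3.8/(1+0.73)×log₁₀(119.38/33.88)
    = 0.90058 × 0.54699 = 0.4926 m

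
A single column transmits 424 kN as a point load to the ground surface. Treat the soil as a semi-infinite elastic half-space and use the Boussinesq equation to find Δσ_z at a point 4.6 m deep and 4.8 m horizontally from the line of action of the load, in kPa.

Δσ_z ≈ 1.52 kPa

Boussinesq vertical stress below a point load on an elastic half-space:
Δσ_z = 3P/(2πz²) · [1 + (r/z)²]^(−5/2)
r/z = 4.8/4.6 = 1.0435; [1+(r/z)²]^(−5/2) = 0.15857.
Δσ_z = 3×424/(2π×4.6²) × 0.15857 = 9.5673 × 0.15857 = 1.517 kPa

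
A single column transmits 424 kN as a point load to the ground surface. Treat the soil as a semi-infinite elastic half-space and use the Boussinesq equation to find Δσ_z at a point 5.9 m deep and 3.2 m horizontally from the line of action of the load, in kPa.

Boussinesq vertical stress below a point load on an elastic half-space:
Δσ_z = 3P/(2πz²) · [1 + (r/z)²]^(−5/2)
r/z = 3.2/5.9 = 0.54237; [1+(r/z)²]^(−5/2) = 0.52484.
Δσ_z = 3×424/(2π×5.9²) × 0.52484 = 5.8157 × 0.52484 = 3.052 kPa

Δσ_z ≈ 3.05 kPa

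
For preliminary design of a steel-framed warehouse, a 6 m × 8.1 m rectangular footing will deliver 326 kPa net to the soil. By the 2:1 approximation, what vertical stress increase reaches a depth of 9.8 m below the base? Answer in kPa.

Δσ_z ≈ 56 kPa

By the 2:1 method the load spreads at 1 horizontal : 2 vertical, so at depth z the loaded area has grown by z in each plan dimension:
Δσ = qBL/((B+z)(L+z)) = 326×6×8.1/((6+9.8)(8.1+9.8)) = 56.02 kPa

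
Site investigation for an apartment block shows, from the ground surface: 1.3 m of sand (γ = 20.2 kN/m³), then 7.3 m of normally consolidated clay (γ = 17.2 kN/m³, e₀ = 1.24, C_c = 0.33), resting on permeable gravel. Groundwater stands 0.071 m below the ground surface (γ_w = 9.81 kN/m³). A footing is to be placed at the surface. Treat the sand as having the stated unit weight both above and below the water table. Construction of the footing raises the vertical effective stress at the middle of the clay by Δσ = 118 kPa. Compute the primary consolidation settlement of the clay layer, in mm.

Mid-depth of clay below the ground surface: z = 1.3 + 7.3/2 = 4.95 m.
Total vertical stress at mid-clay: σ_v = 20.2×1.3 + 17.2×3.65 = 89.04 kPa.
Pore pressure: u = 9.81×(4.95 − 0.071) = 47.863 kPa.
Initial effective stress: σ'_0 = σ_v − u = 89.04 − 47.863 = 41.177 kPa.
Final effective stress: σ'_f = σ'_0 + Δσ = 41.177 + 118 = 159.18 kPa.
Normally consolidated clay, so the full stress increment lies on the virgin compression line:
S_c = C_c·H/(1+e₀)·log₁₀(σ'_f/σ'_0) = 0.33×7.3/(1+1.24)×log₁₀(159.18/41.177)
    = 1.0754 × 0.58723 = 0.6315 m

S_c ≈ 632 mm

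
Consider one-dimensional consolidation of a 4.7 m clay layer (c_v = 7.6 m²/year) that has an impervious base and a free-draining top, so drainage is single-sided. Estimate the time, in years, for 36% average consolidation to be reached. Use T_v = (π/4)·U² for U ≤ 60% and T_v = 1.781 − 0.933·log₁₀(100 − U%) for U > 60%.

Drainage path length: H_d = H = 4.7 m (single drainage).
U ≤ 60%: T_v = (π/4)·U² = (π/4)×0.36² = 0.10179.
t = T_v·H_d²/c_v = 0.10179×4.7²/7.6 = 0.2959 years.

t ≈ 0.296 years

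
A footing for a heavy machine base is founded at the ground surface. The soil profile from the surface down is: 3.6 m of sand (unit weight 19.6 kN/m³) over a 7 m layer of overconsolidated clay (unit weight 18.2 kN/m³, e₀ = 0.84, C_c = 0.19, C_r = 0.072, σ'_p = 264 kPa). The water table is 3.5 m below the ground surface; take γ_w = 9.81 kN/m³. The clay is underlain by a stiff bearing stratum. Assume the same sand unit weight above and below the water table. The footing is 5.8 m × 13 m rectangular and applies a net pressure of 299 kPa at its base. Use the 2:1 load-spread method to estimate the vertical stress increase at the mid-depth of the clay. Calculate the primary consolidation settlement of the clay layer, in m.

Mid-depth of clay below the ground surface: z = 3.6 + 7/2 = 7.1 m.
Total vertical stress at mid-clay: σ_v = 19.6×3.6 + 18.2×3.5 = 134.26 kPa.
Pore pressure: u = 9.81×(7.1 − 3.5) = 35.316 kPa.
Initial effective stress: σ'_0 = σ_v − u = 134.26 − 35.316 = 98.944 kPa.
Stress increase at mid-clay by the 2:1 spreading method:
Δσ = qBL/((B+z)(L+z)) = 299×5.8×13/((5.8+7.1)(13+7.1)) = 86.947 kPa
Final effective stress: σ'_f = 98.944 + 86.947 = 185.89 kPa.
σ'_f = 185.89 ≤ σ'_p = 264 kPa, so the clay remains overconsolidated and only the recompression index applies:
S_c = C_r·H/(1+e₀)·log₁₀(σ'_f/σ'_0) = 0.072×7/1.84×log₁₀(185.89/98.944)
    = 0.27391 × 0.27387 = 0.07502 m

S_c ≈ 0.075 m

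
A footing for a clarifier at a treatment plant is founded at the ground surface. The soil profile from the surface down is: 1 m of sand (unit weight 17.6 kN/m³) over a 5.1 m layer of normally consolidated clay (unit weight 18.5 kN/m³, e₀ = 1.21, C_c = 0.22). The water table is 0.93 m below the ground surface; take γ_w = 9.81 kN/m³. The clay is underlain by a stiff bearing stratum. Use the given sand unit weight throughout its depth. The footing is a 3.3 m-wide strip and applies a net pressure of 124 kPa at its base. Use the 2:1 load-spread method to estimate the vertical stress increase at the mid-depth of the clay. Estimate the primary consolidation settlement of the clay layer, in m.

S_c ≈ 0.205 m

Mid-depth of clay below the ground surface: z = 1 + 5.1/2 = 3.55 m.
Total vertical stress at mid-clay: σ_v = 17.6×1 + 18.5×2.55 = 64.775 kPa.
Pore pressure: u = 9.81×(3.55 − 0.93) = 25.702 kPa.
Initial effective stress: σ'_0 = σ_v − u = 64.775 − 25.702 = 39.073 kPa.
Stress increase at mid-clay by the 2:1 spreading method:
Δσ = qB/(B+z) = 124×3.3/(3.3+3.55) = 59.737 kPa
Final effective stress: σ'_f = σ'_0 + Δσ = 39.073 + 59.737 = 98.81 kPa.
Normally consolidated clay, so the full stress increment lies on the virgin compression line:
S_c = C_c·H/(1+e₀)·log₁₀(σ'_f/σ'_0) = 0.22×5.1/(1+1.21)×log₁₀(98.81/39.073)
    = 0.50769 × 0.40292 = 0.2046 m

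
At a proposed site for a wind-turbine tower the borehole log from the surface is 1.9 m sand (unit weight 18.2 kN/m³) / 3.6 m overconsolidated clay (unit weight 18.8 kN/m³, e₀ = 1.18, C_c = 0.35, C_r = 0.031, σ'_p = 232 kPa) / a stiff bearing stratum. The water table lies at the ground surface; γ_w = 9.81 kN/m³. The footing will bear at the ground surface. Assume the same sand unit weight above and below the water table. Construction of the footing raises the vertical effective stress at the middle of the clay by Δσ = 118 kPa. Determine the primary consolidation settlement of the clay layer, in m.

S_c ≈ 0.0343 m

Mid-depth of clay below the ground surface: z = 1.9 + 3.6/2 = 3.7 m.
Total vertical stress at mid-clay: σ_v = 18.2×1.9 + 18.8×1.8 = 68.42 kPa.
Pore pressure: u = 9.81×(3.7 − 0) = 36.297 kPa.
Initial effective stress: σ'_0 = σ_v − u = 68.42 − 36.297 = 32.123 kPa.
Final effective stress: σ'_f = 32.123 + 118 = 150.12 kPa.
σ'_f = 150.12 ≤ σ'_p = 232 kPa, so the clay remains overconsolidated and only the recompression index applies:
S_c = C_r·H/(1+e₀)·log₁₀(σ'_f/σ'_0) = 0.031×3.6/2.18×log₁₀(150.12/32.123)
    = 0.051193 × 0.66962 = 0.03428 m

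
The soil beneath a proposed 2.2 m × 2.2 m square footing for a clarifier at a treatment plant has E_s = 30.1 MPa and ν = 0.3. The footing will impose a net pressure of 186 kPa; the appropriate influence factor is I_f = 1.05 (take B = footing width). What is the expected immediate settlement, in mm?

Immediate (elastic) settlement: S_e = q·B·(1−ν²)/E_s · I_f.
E_s = 30.1 MPa = 30100 kPa.
S_e = 186 × 2.2 × (1 − 0.3²) / 30100 × 1.05
    = 186 × 2.2 × 0.91 / 30100 × 1.05
    = 0.01299 m = 12.99 mm

S_e ≈ 13 mm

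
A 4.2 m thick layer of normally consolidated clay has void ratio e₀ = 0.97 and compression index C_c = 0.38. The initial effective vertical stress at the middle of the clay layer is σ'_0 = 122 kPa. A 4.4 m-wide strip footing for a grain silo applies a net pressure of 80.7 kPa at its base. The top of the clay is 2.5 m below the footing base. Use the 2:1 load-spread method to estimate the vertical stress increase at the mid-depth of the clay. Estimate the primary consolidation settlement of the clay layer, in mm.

Mid-depth of clay below the footing base: z = 2.5 + 4.2/2 = 4.6 m.
Stress increase at mid-clay by the 2:1 spreading method:
Δσ = qB/(B+z) = 80.7×4.4/(4.4+4.6) = 39.453 kPa
Final effective stress: σ'_f = σ'_0 + Δσ = 122 + 39.453 = 161.45 kPa.
Normally consolidated clay, so the full stress increment lies on the virgin compression line:
S_c = C_c·H/(1+e₀)·log₁₀(σ'_f/σ'_0) = 0.38×4.2/(1+0.97)×log₁₀(161.45/122)
    = 0.81015 × 0.12168 = 0.09858 m

S_c ≈ 98.6 mm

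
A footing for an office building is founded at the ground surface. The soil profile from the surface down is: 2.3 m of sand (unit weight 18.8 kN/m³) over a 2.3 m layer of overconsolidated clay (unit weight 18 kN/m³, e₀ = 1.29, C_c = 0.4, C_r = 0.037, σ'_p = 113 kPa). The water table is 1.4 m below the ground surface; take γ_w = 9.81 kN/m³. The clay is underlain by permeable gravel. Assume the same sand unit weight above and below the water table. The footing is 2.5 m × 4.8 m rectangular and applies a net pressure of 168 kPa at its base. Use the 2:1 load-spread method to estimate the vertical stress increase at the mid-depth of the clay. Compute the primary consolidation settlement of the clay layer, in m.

S_c ≈ 0.0107 m

Mid-depth of clay below the ground surface: z = 2.3 + 2.3/2 = 3.45 m.
Total vertical stress at mid-clay: σ_v = 18.8×2.3 + 18×1.15 = 63.94 kPa.
Pore pressure: u = 9.81×(3.45 − 1.4) = 20.11 kPa.
Initial effective stress: σ'_0 = σ_v − u = 63.94 − 20.11 = 43.83 kPa.
Stress increase at mid-clay by the 2:1 spreading method:
Δσ = qBL/((B+z)(L+z)) = 168×2.5×4.8/((2.5+3.45)(4.8+3.45)) = 41.07 kPa
Final effective stress: σ'_f = 43.83 + 41.07 = 84.9 kPa.
σ'_f = 84.9 ≤ σ'_p = 113 kPa, so the clay remains overconsolidated and only the recompression index applies:
S_c = C_r·H/(1+e₀)·log₁₀(σ'_f/σ'_0) = 0.037×2.3/2.29×log₁₀(84.9/43.83)
    = 0.037163 × 0.28714 = 0.01067 m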